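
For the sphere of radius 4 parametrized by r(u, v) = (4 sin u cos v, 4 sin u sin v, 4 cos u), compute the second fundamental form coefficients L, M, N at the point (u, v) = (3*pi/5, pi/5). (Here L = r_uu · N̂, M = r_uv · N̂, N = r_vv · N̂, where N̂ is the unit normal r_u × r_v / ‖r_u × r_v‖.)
L = -4;  M = 0;  N = -5/2 - sqrt(5)/2

Compute the unit normal N̂(u, v) = (sin(u)^2*cos(v)/Abs(sin(u)), sin(u)^2*sin(v)/Abs(sin(u)), sin(2*u)/(2*Abs(sin(u)))), and the second partials r_uu, r_uv, r_vv. Take dot products:
  L(u, v) = r_uu · N̂ = -4*sin(u)/Abs(sin(u)),
  M(u, v) = r_uv · N̂ = 0,
  N(u, v) = r_vv · N̂ = -4*sin(u)^3/Abs(sin(u)).
Evaluating at (u, v) = (3*pi/5, pi/5):
  L = -4, M = 0, N = -5/2 - sqrt(5)/2.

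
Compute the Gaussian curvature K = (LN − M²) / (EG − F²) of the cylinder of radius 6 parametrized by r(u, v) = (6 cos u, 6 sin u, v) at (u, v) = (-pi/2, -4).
K = 0

Coefficients of the first fundamental form: E = 36, F = 0, G = 1.
Coefficients of the second fundamental form: L = -6, M = 0, N = 0.
Assemble K = (LN − M²)/(EG − F²) = 0. At (u, v) = (-pi/2, -4): K = 0.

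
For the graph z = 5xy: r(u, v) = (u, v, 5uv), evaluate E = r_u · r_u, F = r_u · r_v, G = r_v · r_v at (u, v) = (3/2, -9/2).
E = 2029/4;  F = -675/4;  G = 229/4

Partials: r_u = (1, 0, 5*v), r_v = (0, 1, 5*u). As functions of (u, v):
  E = r_u · r_u = 25*v^2 + 1,
  F = r_u · r_v = 25*u*v,
  G = r_v · r_v = 25*u^2 + 1.
Evaluating at (u, v) = (3/2, -9/2): E = 2029/4, F = -675/4, G = 229/4.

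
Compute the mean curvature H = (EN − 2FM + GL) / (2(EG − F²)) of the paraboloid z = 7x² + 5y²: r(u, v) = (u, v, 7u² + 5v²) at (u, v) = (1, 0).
H = 992*sqrt(197)/38809

With E = 196*u^2 + 1, F = 140*u*v, G = 100*v^2 + 1, L = 14/sqrt(196*u^2 + 100*v^2 + 1), M = 0, N = 10/sqrt(196*u^2 + 100*v^2 + 1), assemble
  H = (EN − 2FM + GL) / (2(EG − F²)) = 4*(245*u^2 + 175*v^2 + 3)/(196*u^2 + 100*v^2 + 1)^(3/2).
At (u, v) = (1, 0): H = 992*sqrt(197)/38809.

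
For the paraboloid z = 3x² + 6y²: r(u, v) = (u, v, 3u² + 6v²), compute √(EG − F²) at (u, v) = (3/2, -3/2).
√(EG − F²)|_{(3/2, -3/2)} = sqrt(406)

E = 36*u^2 + 1, F = 72*u*v, G = 144*v^2 + 1; EG − F² = 36*u^2 + 144*v^2 + 1; √(EG − F²) = sqrt(36*u^2 + 144*v^2 + 1). At the given point: sqrt(406).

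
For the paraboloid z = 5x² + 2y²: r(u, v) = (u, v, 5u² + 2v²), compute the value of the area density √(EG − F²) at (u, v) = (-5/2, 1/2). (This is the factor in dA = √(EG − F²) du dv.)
√(EG − F²)|_{(-5/2, 1/2)} = 3*sqrt(70)

E = 100*u^2 + 1, F = 40*u*v, G = 16*v^2 + 1, so EG − F² = 100*u^2 + 16*v^2 + 1. Taking the positive square root: √(EG − F²) = sqrt(100*u^2 + 16*v^2 + 1). At (u, v) = (-5/2, 1/2): 3*sqrt(70).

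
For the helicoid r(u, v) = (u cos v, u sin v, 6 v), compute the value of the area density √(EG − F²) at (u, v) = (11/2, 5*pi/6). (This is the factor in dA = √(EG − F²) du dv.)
√(EG − F²)|_{(11/2, 5*pi/6)} = sqrt(265)/2

E = 1, F = 0, G = u^2 + 36, so EG − F² = u^2 + 36. Taking the positive square root: √(EG − F²) = sqrt(u^2 + 36). At (u, v) = (11/2, 5*pi/6): sqrt(265)/2.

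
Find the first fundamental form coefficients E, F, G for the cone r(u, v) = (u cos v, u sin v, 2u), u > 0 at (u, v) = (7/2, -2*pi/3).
E = 5;  F = 0;  G = 49/4

Partials: r_u = (cos(v), sin(v), 2), r_v = (-u*sin(v), u*cos(v), 0). As functions of (u, v):
  E = r_u · r_u = 5,
  F = r_u · r_v = 0,
  G = r_v · r_v = u^2.
Evaluating at (u, v) = (7/2, -2*pi/3): E = 5, F = 0, G = 49/4.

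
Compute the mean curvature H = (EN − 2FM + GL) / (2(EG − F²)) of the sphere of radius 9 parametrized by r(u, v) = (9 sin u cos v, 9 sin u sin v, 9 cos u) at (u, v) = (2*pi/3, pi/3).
H = -1/9

With E = 81, F = 0, G = 81*sin(u)^2, L = -9*sin(u)/Abs(sin(u)), M = 0, N = -9*sin(u)^3/Abs(sin(u)), assemble
  H = (EN − 2FM + GL) / (2(EG − F²)) = -sin(u)/(9*Abs(sin(u))).
At (u, v) = (2*pi/3, pi/3): H = -1/9.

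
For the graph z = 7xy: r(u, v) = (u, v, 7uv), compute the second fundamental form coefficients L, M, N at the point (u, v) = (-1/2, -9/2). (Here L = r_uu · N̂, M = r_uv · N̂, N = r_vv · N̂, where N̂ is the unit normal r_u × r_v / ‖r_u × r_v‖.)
L = 0;  M = 7*sqrt(4022)/2011;  N = 0

Compute the unit normal N̂(u, v) = (-7*v/sqrt(49*u^2 + 49*v^2 + 1), -7*u/sqrt(49*u^2 + 49*v^2 + 1), 1/sqrt(49*u^2 + 49*v^2 + 1)), and the second partials r_uu, r_uv, r_vv. Take dot products:
  L(u, v) = r_uu · N̂ = 0,
  M(u, v) = r_uv · N̂ = 7/sqrt(49*u^2 + 49*v^2 + 1),
  N(u, v) = r_vv · N̂ = 0.
Evaluating at (u, v) = (-1/2, -9/2):
  L = 0, M = 7*sqrt(4022)/2011, N = 0.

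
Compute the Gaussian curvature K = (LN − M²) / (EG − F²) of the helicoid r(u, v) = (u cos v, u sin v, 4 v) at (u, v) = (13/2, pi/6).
K = -256/54289

Coefficients of the first fundamental form: E = 1, F = 0, G = u^2 + 16.
Coefficients of the second fundamental form: L = 0, M = -4/sqrt(u^2 + 16), N = 0.
Assemble K = (LN − M²)/(EG − F²) = -16/(u^2 + 16)^2. At (u, v) = (13/2, pi/6): K = -256/54289.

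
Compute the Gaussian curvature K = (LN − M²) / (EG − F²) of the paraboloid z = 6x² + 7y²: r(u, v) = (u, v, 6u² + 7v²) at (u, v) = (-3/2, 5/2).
K = 42/600625

Coefficients of the first fundamental form: E = 144*u^2 + 1, F = 168*u*v, G = 196*v^2 + 1.
Coefficients of the second fundamental form: L = 12/sqrt(144*u^2 + 196*v^2 + 1), M = 0, N = 14/sqrt(144*u^2 + 196*v^2 + 1).
Assemble K = (LN − M²)/(EG − F²) = 168/(20736*u^4 + 56448*u^2*v^2 + 288*u^2 + 38416*v^4 + 392*v^2 + 1). At (u, v) = (-3/2, 5/2): K = 42/600625.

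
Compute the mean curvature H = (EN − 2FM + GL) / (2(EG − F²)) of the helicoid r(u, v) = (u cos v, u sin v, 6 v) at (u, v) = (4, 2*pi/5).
H = 0

With E = 1, F = 0, G = u^2 + 36, L = 0, M = -6/sqrt(u^2 + 36), N = 0, assemble
  H = (EN − 2FM + GL) / (2(EG − F²)) = 0.
At (u, v) = (4, 2*pi/5): H = 0.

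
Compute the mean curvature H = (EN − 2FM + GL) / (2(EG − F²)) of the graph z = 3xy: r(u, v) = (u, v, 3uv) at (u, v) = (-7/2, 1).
H = 756*sqrt(481)/231361

With E = 9*v^2 + 1, F = 9*u*v, G = 9*u^2 + 1, L = 0, M = 3/sqrt(9*u^2 + 9*v^2 + 1), N = 0, assemble
  H = (EN − 2FM + GL) / (2(EG − F²)) = -27*u*v/(9*u^2 + 9*v^2 + 1)^(3/2).
At (u, v) = (-7/2, 1): H = 756*sqrt(481)/231361.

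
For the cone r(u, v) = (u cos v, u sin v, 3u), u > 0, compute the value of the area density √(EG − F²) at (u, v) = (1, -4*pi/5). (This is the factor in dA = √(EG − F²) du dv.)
√(EG − F²)|_{(1, -4*pi/5)} = sqrt(10)

E = 10, F = 0, G = u^2, so EG − F² = 10*u^2. Taking the positive square root: √(EG − F²) = sqrt(10)*Abs(u). At (u, v) = (1, -4*pi/5): sqrt(10).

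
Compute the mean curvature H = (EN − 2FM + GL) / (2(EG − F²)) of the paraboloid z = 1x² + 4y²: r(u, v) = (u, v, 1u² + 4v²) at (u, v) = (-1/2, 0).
H = 9*sqrt(2)/4

With E = 4*u^2 + 1, F = 16*u*v, G = 64*v^2 + 1, L = 2/sqrt(4*u^2 + 64*v^2 + 1), M = 0, N = 8/sqrt(4*u^2 + 64*v^2 + 1), assemble
  H = (EN − 2FM + GL) / (2(EG − F²)) = (16*u^2 + 64*v^2 + 5)/(4*u^2 + 64*v^2 + 1)^(3/2).
At (u, v) = (-1/2, 0): H = 9*sqrt(2)/4.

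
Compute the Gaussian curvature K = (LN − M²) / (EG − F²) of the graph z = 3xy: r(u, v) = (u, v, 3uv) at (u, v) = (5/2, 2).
K = -144/139129

Coefficients of the first fundamental form: E = 9*v^2 + 1, F = 9*u*v, G = 9*u^2 + 1.
Coefficients of the second fundamental form: L = 0, M = 3/sqrt(9*u^2 + 9*v^2 + 1), N = 0.
Assemble K = (LN − M²)/(EG − F²) = -9/(81*u^4 + 162*u^2*v^2 + 18*u^2 + 81*v^4 + 18*v^2 + 1). At (u, v) = (5/2, 2): K = -144/139129.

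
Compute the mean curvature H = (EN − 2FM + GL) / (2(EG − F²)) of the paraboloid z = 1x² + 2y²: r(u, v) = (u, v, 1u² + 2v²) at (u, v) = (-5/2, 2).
H = 13*sqrt(10)/300

With E = 4*u^2 + 1, F = 8*u*v, G = 16*v^2 + 1, L = 2/sqrt(4*u^2 + 16*v^2 + 1), M = 0, N = 4/sqrt(4*u^2 + 16*v^2 + 1), assemble
  H = (EN − 2FM + GL) / (2(EG − F²)) = (8*u^2 + 16*v^2 + 3)/(4*u^2 + 16*v^2 + 1)^(3/2).
At (u, v) = (-5/2, 2): H = 13*sqrt(10)/300.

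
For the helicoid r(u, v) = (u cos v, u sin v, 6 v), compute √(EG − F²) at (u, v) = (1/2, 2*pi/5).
√(EG − F²)|_{(1/2, 2*pi/5)} = sqrt(145)/2

E = 1, F = 0, G = u^2 + 36; EG − F² = u^2 + 36; √(EG − F²) = sqrt(u^2 + 36). At the given point: sqrt(145)/2.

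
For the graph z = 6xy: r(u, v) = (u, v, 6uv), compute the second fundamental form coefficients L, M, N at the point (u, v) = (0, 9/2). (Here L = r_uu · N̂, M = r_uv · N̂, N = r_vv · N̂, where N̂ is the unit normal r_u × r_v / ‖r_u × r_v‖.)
L = 0;  M = 3*sqrt(730)/365;  N = 0

Compute the unit normal N̂(u, v) = (-6*v/sqrt(36*u^2 + 36*v^2 + 1), -6*u/sqrt(36*u^2 + 36*v^2 + 1), 1/sqrt(36*u^2 + 36*v^2 + 1)), and the second partials r_uu, r_uv, r_vv. Take dot products:
  L(u, v) = r_uu · N̂ = 0,
  M(u, v) = r_uv · N̂ = 6/sqrt(36*u^2 + 36*v^2 + 1),
  N(u, v) = r_vv · N̂ = 0.
Evaluating at (u, v) = (0, 9/2):
  L = 0, M = 3*sqrt(730)/365, N = 0.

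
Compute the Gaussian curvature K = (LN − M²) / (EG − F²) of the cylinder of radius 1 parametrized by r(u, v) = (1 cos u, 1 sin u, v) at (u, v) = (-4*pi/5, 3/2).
K = 0

Coefficients of the first fundamental form: E = 1, F = 0, G = 1.
Coefficients of the second fundamental form: L = -1, M = 0, N = 0.
Assemble K = (LN − M²)/(EG − F²) = 0. At (u, v) = (-4*pi/5, 3/2): K = 0.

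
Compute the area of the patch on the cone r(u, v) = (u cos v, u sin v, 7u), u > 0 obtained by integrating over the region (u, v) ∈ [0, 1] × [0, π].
Area = 5*sqrt(2)*pi/2

Area = ∫∫ √(EG − F²) du dv with √(EG − F²) = 5*sqrt(2)*Abs(u). Integrating over [0, 1] × [0, π] gives 5*sqrt(2)*pi/2.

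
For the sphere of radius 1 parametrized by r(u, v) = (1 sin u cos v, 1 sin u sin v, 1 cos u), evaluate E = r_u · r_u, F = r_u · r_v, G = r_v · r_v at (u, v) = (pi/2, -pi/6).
E = 1;  F = 0;  G = 1

Partials: r_u = (cos(u)*cos(v), sin(v)*cos(u), -sin(u)), r_v = (-sin(u)*sin(v), sin(u)*cos(v), 0). As functions of (u, v):
  E = r_u · r_u = 1,
  F = r_u · r_v = 0,
  G = r_v · r_v = sin(u)^2.
Evaluating at (u, v) = (pi/2, -pi/6): E = 1, F = 0, G = 1.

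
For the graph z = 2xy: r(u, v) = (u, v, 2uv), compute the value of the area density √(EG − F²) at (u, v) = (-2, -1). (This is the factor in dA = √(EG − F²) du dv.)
√(EG − F²)|_{(-2, -1)} = sqrt(21)

E = 4*v^2 + 1, F = 4*u*v, G = 4*u^2 + 1, so EG − F² = 4*u^2 + 4*v^2 + 1. Taking the positive square root: √(EG − F²) = sqrt(4*u^2 + 4*v^2 + 1). At (u, v) = (-2, -1): sqrt(21).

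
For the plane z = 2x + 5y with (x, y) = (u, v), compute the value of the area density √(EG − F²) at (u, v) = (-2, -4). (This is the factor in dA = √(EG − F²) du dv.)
√(EG − F²)|_{(-2, -4)} = sqrt(30)

E = 5, F = 10, G = 26, so EG − F² = 30. Taking the positive square root: √(EG − F²) = sqrt(30). At (u, v) = (-2, -4): sqrt(30).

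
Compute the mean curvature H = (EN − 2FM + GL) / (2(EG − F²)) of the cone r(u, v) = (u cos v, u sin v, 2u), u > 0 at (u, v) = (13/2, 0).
H = 2*sqrt(5)/65

With E = 5, F = 0, G = u^2, L = 0, M = 0, N = 2*sqrt(5)*u^2/(5*Abs(u)), assemble
  H = (EN − 2FM + GL) / (2(EG − F²)) = sqrt(5)/(5*Abs(u)).
At (u, v) = (13/2, 0): H = 2*sqrt(5)/65.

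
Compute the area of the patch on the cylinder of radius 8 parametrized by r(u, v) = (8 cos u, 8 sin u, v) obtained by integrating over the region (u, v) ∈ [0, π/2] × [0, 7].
Area = 28*pi

Area = ∫∫ √(EG − F²) du dv with √(EG − F²) = 8. Integrating over [0, π/2] × [0, 7] gives 28*pi.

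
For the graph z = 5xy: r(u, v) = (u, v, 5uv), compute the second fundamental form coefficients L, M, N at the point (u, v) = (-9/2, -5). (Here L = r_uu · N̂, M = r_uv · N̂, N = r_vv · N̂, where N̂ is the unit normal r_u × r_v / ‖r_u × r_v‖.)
L = 0;  M = 10*sqrt(4529)/4529;  N = 0

Compute the unit normal N̂(u, v) = (-5*v/sqrt(25*u^2 + 25*v^2 + 1), -5*u/sqrt(25*u^2 + 25*v^2 + 1), 1/sqrt(25*u^2 + 25*v^2 + 1)), and the second partials r_uu, r_uv, r_vv. Take dot products:
  L(u, v) = r_uu · N̂ = 0,
  M(u, v) = r_uv · N̂ = 5/sqrt(25*u^2 + 25*v^2 + 1),
  N(u, v) = r_vv · N̂ = 0.
Evaluating at (u, v) = (-9/2, -5):
  L = 0, M = 10*sqrt(4529)/4529, N = 0.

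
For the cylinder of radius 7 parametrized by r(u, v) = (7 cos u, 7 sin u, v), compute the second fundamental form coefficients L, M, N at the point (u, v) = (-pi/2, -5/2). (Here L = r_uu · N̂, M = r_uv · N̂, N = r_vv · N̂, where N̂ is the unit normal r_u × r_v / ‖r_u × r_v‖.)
L = -7;  M = 0;  N = 0

Compute the unit normal N̂(u, v) = (cos(u), sin(u), 0), and the second partials r_uu, r_uv, r_vv. Take dot products:
  L(u, v) = r_uu · N̂ = -7,
  M(u, v) = r_uv · N̂ = 0,
  N(u, v) = r_vv · N̂ = 0.
Evaluating at (u, v) = (-pi/2, -5/2):
  L = -7, M = 0, N = 0.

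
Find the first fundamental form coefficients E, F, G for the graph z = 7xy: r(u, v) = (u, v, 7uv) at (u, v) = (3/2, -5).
E = 1226;  F = -735/2;  G = 445/4

Partials: r_u = (1, 0, 7*v), r_v = (0, 1, 7*u). As functions of (u, v):
  E = r_u · r_u = 49*v^2 + 1,
  F = r_u · r_v = 49*u*v,
  G = r_v · r_v = 49*u^2 + 1.
Evaluating at (u, v) = (3/2, -5): E = 1226, F = -735/2, G = 445/4.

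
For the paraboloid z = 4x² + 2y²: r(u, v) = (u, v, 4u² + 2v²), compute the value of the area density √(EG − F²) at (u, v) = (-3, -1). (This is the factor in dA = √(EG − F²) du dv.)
√(EG − F²)|_{(-3, -1)} = sqrt(593)

E = 64*u^2 + 1, F = 32*u*v, G = 16*v^2 + 1, so EG − F² = 64*u^2 + 16*v^2 + 1. Taking the positive square root: √(EG − F²) = sqrt(64*u^2 + 16*v^2 + 1). At (u, v) = (-3, -1): sqrt(593).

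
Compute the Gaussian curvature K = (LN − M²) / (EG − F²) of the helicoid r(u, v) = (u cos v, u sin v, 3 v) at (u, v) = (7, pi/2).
K = -9/3364

Coefficients of the first fundamental form: E = 1, F = 0, G = u^2 + 9.
Coefficients of the second fundamental form: L = 0, M = -3/sqrt(u^2 + 9), N = 0.
Assemble K = (LN − M²)/(EG − F²) = -9/(u^2 + 9)^2. At (u, v) = (7, pi/2): K = -9/3364.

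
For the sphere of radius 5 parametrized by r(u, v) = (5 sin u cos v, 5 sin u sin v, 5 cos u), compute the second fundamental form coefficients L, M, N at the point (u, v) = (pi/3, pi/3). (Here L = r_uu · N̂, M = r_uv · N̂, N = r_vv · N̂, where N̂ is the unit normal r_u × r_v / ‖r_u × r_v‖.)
L = -5;  M = 0;  N = -15/4

Compute the unit normal N̂(u, v) = (sin(u)^2*cos(v)/Abs(sin(u)), sin(u)^2*sin(v)/Abs(sin(u)), sin(2*u)/(2*Abs(sin(u)))), and the second partials r_uu, r_uv, r_vv. Take dot products:
  L(u, v) = r_uu · N̂ = -5*sin(u)/Abs(sin(u)),
  M(u, v) = r_uv · N̂ = 0,
  N(u, v) = r_vv · N̂ = -5*sin(u)^3/Abs(sin(u)).
Evaluating at (u, v) = (pi/3, pi/3):
  L = -5, M = 0, N = -15/4.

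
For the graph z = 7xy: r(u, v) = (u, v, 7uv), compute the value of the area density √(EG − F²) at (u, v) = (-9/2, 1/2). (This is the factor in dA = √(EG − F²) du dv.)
√(EG − F²)|_{(-9/2, 1/2)} = sqrt(4022)/2

E = 49*v^2 + 1, F = 49*u*v, G = 49*u^2 + 1, so EG − F² = 49*u^2 + 49*v^2 + 1. Taking the positive square root: √(EG − F²) = sqrt(49*u^2 + 49*v^2 + 1). At (u, v) = (-9/2, 1/2): sqrt(4022)/2.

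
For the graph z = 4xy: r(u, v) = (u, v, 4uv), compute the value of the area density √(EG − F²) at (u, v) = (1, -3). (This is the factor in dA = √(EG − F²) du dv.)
√(EG − F²)|_{(1, -3)} = sqrt(161)

E = 16*v^2 + 1, F = 16*u*v, G = 16*u^2 + 1, so EG − F² = 16*u^2 + 16*v^2 + 1. Taking the positive square root: √(EG − F²) = sqrt(16*u^2 + 16*v^2 + 1). At (u, v) = (1, -3): sqrt(161).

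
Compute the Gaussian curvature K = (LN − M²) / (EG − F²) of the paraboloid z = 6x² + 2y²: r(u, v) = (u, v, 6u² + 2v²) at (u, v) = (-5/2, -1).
K = 48/840889

Coefficients of the first fundamental form: E = 144*u^2 + 1, F = 48*u*v, G = 16*v^2 + 1.
Coefficients of the second fundamental form: L = 12/sqrt(144*u^2 + 16*v^2 + 1), M = 0, N = 4/sqrt(144*u^2 + 16*v^2 + 1).
Assemble K = (LN − M²)/(EG − F²) = 48/(20736*u^4 + 4608*u^2*v^2 + 288*u^2 + 256*v^4 + 32*v^2 + 1). At (u, v) = (-5/2, -1): K = 48/840889.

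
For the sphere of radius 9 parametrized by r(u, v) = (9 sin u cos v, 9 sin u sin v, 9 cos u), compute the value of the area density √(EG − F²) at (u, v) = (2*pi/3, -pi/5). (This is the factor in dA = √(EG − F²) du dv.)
√(EG − F²)|_{(2*pi/3, -pi/5)} = 81*sqrt(3)/2

E = 81, F = 0, G = 81*sin(u)^2, so EG − F² = 6561*sin(u)^2. Taking the positive square root: √(EG − F²) = 81*Abs(sin(u)). At (u, v) = (2*pi/3, -pi/5): 81*sqrt(3)/2.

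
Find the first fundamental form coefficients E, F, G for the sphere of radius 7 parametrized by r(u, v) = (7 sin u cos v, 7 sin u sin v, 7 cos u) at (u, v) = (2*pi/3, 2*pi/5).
E = 49;  F = 0;  G = 147/4

Partials: r_u = (7*cos(u)*cos(v), 7*sin(v)*cos(u), -7*sin(u)), r_v = (-7*sin(u)*sin(v), 7*sin(u)*cos(v), 0). As functions of (u, v):
  E = r_u · r_u = 49,
  F = r_u · r_v = 0,
  G = r_v · r_v = 49*sin(u)^2.
Evaluating at (u, v) = (2*pi/3, 2*pi/5): E = 49, F = 0, G = 147/4.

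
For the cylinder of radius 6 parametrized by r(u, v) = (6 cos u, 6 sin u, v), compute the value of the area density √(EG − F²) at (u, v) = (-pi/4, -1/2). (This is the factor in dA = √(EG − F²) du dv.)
√(EG − F²)|_{(-pi/4, -1/2)} = 6

E = 36, F = 0, G = 1, so EG − F² = 36. Taking the positive square root: √(EG − F²) = 6. At (u, v) = (-pi/4, -1/2): 6.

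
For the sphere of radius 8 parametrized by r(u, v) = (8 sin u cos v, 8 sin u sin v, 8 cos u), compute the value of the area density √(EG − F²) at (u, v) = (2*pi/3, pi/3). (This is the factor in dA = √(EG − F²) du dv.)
√(EG − F²)|_{(2*pi/3, pi/3)} = 32*sqrt(3)

E = 64, F = 0, G = 64*sin(u)^2, so EG − F² = 4096*sin(u)^2. Taking the positive square root: √(EG − F²) = 64*Abs(sin(u)). At (u, v) = (2*pi/3, pi/3): 32*sqrt(3).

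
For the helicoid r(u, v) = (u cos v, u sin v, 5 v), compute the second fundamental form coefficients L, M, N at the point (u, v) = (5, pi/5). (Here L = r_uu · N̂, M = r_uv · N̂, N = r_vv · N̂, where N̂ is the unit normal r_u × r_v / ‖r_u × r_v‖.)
L = 0;  M = -sqrt(2)/2;  N = 0

Compute the unit normal N̂(u, v) = (5*sin(v)/sqrt(u^2 + 25), -5*cos(v)/sqrt(u^2 + 25), u/sqrt(u^2 + 25)), and the second partials r_uu, r_uv, r_vv. Take dot products:
  L(u, v) = r_uu · N̂ = 0,
  M(u, v) = r_uv · N̂ = -5/sqrt(u^2 + 25),
  N(u, v) = r_vv · N̂ = 0.
Evaluating at (u, v) = (5, pi/5):
  L = 0, M = -sqrt(2)/2, N = 0.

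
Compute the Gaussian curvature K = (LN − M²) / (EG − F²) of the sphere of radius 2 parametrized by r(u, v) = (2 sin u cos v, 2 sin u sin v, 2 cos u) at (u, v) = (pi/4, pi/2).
K = 1/4

Coefficients of the first fundamental form: E = 4, F = 0, G = 4*sin(u)^2.
Coefficients of the second fundamental form: L = -2*sin(u)/Abs(sin(u)), M = 0, N = -2*sin(u)^3/Abs(sin(u)).
Assemble K = (LN − M²)/(EG − F²) = 1/4. At (u, v) = (pi/4, pi/2): K = 1/4.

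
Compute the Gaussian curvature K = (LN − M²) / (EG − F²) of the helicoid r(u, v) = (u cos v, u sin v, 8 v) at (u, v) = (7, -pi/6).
K = -64/12769

Coefficients of the first fundamental form: E = 1, F = 0, G = u^2 + 64.
Coefficients of the second fundamental form: L = 0, M = -8/sqrt(u^2 + 64), N = 0.
Assemble K = (LN − M²)/(EG − F²) = -64/(u^2 + 64)^2. At (u, v) = (7, -pi/6): K = -64/12769.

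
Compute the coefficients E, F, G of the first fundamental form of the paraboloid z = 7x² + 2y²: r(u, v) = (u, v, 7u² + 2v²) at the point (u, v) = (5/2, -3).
E = 1226;  F = -420;  G = 145

Partials: r_u = (1, 0, 14*u), r_v = (0, 1, 4*v). As functions of (u, v):
  E = r_u · r_u = 196*u^2 + 1,
  F = r_u · r_v = 56*u*v,
  G = r_v · r_v = 16*v^2 + 1.
Evaluating at (u, v) = (5/2, -3): E = 1226, F = -420, G = 145.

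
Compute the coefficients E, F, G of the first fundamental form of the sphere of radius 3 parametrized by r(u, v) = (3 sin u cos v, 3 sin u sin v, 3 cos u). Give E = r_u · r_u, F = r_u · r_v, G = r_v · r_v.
E = 9;  F = 0;  G = 9*sin(u)^2

Compute partials: r_u = (3*cos(u)*cos(v), 3*sin(v)*cos(u), -3*sin(u)), r_v = (-3*sin(u)*sin(v), 3*sin(u)*cos(v), 0). Then
  E = r_u · r_u = 9,
  F = r_u · r_v = 0,
  G = r_v · r_v = 9*sin(u)^2.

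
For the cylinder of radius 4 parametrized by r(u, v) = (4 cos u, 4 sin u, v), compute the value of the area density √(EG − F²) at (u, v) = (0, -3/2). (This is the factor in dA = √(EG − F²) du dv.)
√(EG − F²)|_{(0, -3/2)} = 4

E = 16, F = 0, G = 1, so EG − F² = 16. Taking the positive square root: √(EG − F²) = 4. At (u, v) = (0, -3/2): 4.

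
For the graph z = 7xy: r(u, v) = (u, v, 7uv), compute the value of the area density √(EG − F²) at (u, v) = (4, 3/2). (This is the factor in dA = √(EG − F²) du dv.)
√(EG − F²)|_{(4, 3/2)} = sqrt(3581)/2

E = 49*v^2 + 1, F = 49*u*v, G = 49*u^2 + 1, so EG − F² = 49*u^2 + 49*v^2 + 1. Taking the positive square root: √(EG − F²) = sqrt(49*u^2 + 49*v^2 + 1). At (u, v) = (4, 3/2): sqrt(3581)/2.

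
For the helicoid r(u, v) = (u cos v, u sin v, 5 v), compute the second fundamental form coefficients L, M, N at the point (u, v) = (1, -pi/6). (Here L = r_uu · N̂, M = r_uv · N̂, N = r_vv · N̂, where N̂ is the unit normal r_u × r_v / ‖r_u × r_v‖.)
L = 0;  M = -5*sqrt(26)/26;  N = 0

Compute the unit normal N̂(u, v) = (5*sin(v)/sqrt(u^2 + 25), -5*cos(v)/sqrt(u^2 + 25), u/sqrt(u^2 + 25)), and the second partials r_uu, r_uv, r_vv. Take dot products:
  L(u, v) = r_uu · N̂ = 0,
  M(u, v) = r_uv · N̂ = -5/sqrt(u^2 + 25),
  N(u, v) = r_vv · N̂ = 0.
Evaluating at (u, v) = (1, -pi/6):
  L = 0, M = -5*sqrt(26)/26, N = 0.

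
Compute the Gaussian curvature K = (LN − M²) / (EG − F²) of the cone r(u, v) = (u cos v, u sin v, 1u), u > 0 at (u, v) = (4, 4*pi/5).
K = 0

Coefficients of the first fundamental form: E = 2, F = 0, G = u^2.
Coefficients of the second fundamental form: L = 0, M = 0, N = sqrt(2)*u^2/(2*Abs(u)).
Assemble K = (LN − M²)/(EG − F²) = 0. At (u, v) = (4, 4*pi/5): K = 0.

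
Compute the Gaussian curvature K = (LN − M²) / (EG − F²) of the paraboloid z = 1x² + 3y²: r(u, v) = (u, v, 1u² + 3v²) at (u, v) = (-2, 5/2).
K = 3/14641

Coefficients of the first fundamental form: E = 4*u^2 + 1, F = 12*u*v, G = 36*v^2 + 1.
Coefficients of the second fundamental form: L = 2/sqrt(4*u^2 + 36*v^2 + 1), M = 0, N = 6/sqrt(4*u^2 + 36*v^2 + 1).
Assemble K = (LN − M²)/(EG − F²) = 12/(16*u^4 + 288*u^2*v^2 + 8*u^2 + 1296*v^4 + 72*v^2 + 1). At (u, v) = (-2, 5/2): K = 3/14641.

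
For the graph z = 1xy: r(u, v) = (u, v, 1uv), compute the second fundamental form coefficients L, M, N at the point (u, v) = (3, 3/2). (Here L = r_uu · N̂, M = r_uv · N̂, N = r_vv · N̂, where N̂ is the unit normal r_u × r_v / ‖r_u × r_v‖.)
L = 0;  M = 2/7;  N = 0

Compute the unit normal N̂(u, v) = (-v/sqrt(u^2 + v^2 + 1), -u/sqrt(u^2 + v^2 + 1), 1/sqrt(u^2 + v^2 + 1)), and the second partials r_uu, r_uv, r_vv. Take dot products:
  L(u, v) = r_uu · N̂ = 0,
  M(u, v) = r_uv · N̂ = 1/sqrt(u^2 + v^2 + 1),
  N(u, v) = r_vv · N̂ = 0.
Evaluating at (u, v) = (3, 3/2):
  L = 0, M = 2/7, N = 0.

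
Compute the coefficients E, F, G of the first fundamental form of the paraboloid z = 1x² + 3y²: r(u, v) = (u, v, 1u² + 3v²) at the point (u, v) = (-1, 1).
E = 5;  F = -12;  G = 37

Partials: r_u = (1, 0, 2*u), r_v = (0, 1, 6*v). As functions of (u, v):
  E = r_u · r_u = 4*u^2 + 1,
  F = r_u · r_v = 12*u*v,
  G = r_v · r_v = 36*v^2 + 1.
Evaluating at (u, v) = (-1, 1): E = 5, F = -12, G = 37.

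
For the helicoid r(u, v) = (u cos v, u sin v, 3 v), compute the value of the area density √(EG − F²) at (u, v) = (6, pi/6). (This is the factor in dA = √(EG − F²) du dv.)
√(EG − F²)|_{(6, pi/6)} = 3*sqrt(5)

E = 1, F = 0, G = u^2 + 9, so EG − F² = u^2 + 9. Taking the positive square root: √(EG − F²) = sqrt(u^2 + 9). At (u, v) = (6, pi/6): 3*sqrt(5).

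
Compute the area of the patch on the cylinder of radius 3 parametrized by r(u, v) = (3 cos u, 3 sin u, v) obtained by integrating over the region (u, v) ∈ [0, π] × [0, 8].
Area = 24*pi

Area = ∫∫ √(EG − F²) du dv with √(EG − F²) = 3. Integrating over [0, π] × [0, 8] gives 24*pi.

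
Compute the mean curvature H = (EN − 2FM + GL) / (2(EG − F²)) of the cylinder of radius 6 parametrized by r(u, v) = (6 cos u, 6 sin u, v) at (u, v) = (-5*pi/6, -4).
H = -1/12

With E = 36, F = 0, G = 1, L = -6, M = 0, N = 0, assemble
  H = (EN − 2FM + GL) / (2(EG − F²)) = -1/12.
At (u, v) = (-5*pi/6, -4): H = -1/12.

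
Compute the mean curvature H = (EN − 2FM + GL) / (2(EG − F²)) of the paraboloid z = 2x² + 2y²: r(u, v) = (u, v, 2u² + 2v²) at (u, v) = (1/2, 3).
H = 300*sqrt(149)/22201

With E = 16*u^2 + 1, F = 16*u*v, G = 16*v^2 + 1, L = 4/sqrt(16*u^2 + 16*v^2 + 1), M = 0, N = 4/sqrt(16*u^2 + 16*v^2 + 1), assemble
  H = (EN − 2FM + GL) / (2(EG − F²)) = 4*(8*u^2 + 8*v^2 + 1)/(16*u^2 + 16*v^2 + 1)^(3/2).
At (u, v) = (1/2, 3): H = 300*sqrt(149)/22201.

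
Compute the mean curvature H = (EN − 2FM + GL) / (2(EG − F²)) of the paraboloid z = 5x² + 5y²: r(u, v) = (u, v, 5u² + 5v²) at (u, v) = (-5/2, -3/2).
H = 4260*sqrt(851)/724201

With E = 100*u^2 + 1, F = 100*u*v, G = 100*v^2 + 1, L = 10/sqrt(100*u^2 + 100*v^2 + 1), M = 0, N = 10/sqrt(100*u^2 + 100*v^2 + 1), assemble
  H = (EN − 2FM + GL) / (2(EG − F²)) = 10*(50*u^2 + 50*v^2 + 1)/(100*u^2 + 100*v^2 + 1)^(3/2).
At (u, v) = (-5/2, -3/2): H = 4260*sqrt(851)/724201.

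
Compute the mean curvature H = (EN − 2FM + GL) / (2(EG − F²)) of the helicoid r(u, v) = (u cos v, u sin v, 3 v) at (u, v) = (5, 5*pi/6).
H = 0

With E = 1, F = 0, G = u^2 + 9, L = 0, M = -3/sqrt(u^2 + 9), N = 0, assemble
  H = (EN − 2FM + GL) / (2(EG − F²)) = 0.
At (u, v) = (5, 5*pi/6): H = 0.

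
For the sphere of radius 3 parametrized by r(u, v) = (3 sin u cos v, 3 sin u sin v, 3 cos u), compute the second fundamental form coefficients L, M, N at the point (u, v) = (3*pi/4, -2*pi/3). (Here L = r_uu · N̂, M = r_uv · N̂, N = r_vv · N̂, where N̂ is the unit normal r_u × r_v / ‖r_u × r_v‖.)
L = -3;  M = 0;  N = -3/2

Compute the unit normal N̂(u, v) = (sin(u)^2*cos(v)/Abs(sin(u)), sin(u)^2*sin(v)/Abs(sin(u)), sin(2*u)/(2*Abs(sin(u)))), and the second partials r_uu, r_uv, r_vv. Take dot products:
  L(u, v) = r_uu · N̂ = -3*sin(u)/Abs(sin(u)),
  M(u, v) = r_uv · N̂ = 0,
  N(u, v) = r_vv · N̂ = -3*sin(u)^3/Abs(sin(u)).
Evaluating at (u, v) = (3*pi/4, -2*pi/3):
  L = -3, M = 0, N = -3/2.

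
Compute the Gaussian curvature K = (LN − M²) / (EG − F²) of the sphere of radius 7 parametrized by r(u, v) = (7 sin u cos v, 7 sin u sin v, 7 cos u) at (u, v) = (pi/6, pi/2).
K = 1/49

Coefficients of the first fundamental form: E = 49, F = 0, G = 49*sin(u)^2.
Coefficients of the second fundamental form: L = -7*sin(u)/Abs(sin(u)), M = 0, N = -7*sin(u)^3/Abs(sin(u)).
Assemble K = (LN − M²)/(EG − F²) = 1/49. At (u, v) = (pi/6, pi/2): K = 1/49.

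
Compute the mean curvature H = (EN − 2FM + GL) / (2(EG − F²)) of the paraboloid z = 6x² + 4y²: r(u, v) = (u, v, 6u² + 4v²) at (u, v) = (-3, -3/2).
H = 6058*sqrt(1441)/2076481

With E = 144*u^2 + 1, F = 96*u*v, G = 64*v^2 + 1, L = 12/sqrt(144*u^2 + 64*v^2 + 1), M = 0, N = 8/sqrt(144*u^2 + 64*v^2 + 1), assemble
  H = (EN − 2FM + GL) / (2(EG − F²)) = 2*(288*u^2 + 192*v^2 + 5)/(144*u^2 + 64*v^2 + 1)^(3/2).
At (u, v) = (-3, -3/2): H = 6058*sqrt(1441)/2076481.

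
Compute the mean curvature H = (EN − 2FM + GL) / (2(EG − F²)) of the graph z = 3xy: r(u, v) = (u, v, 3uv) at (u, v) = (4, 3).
H = -81*sqrt(226)/12769

With E = 9*v^2 + 1, F = 9*u*v, G = 9*u^2 + 1, L = 0, M = 3/sqrt(9*u^2 + 9*v^2 + 1), N = 0, assemble
  H = (EN − 2FM + GL) / (2(EG − F²)) = -27*u*v/(9*u^2 + 9*v^2 + 1)^(3/2).
At (u, v) = (4, 3): H = -81*sqrt(226)/12769.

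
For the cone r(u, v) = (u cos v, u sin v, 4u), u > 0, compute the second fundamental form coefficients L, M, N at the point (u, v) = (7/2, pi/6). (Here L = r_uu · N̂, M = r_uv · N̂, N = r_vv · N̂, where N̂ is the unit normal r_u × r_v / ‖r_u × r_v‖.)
L = 0;  M = 0;  N = 14*sqrt(17)/17

Compute the unit normal N̂(u, v) = (-4*sqrt(17)*u*cos(v)/(17*Abs(u)), -4*sqrt(17)*u*sin(v)/(17*Abs(u)), sqrt(17)*u/(17*Abs(u))), and the second partials r_uu, r_uv, r_vv. Take dot products:
  L(u, v) = r_uu · N̂ = 0,
  M(u, v) = r_uv · N̂ = 0,
  N(u, v) = r_vv · N̂ = 4*sqrt(17)*u^2/(17*Abs(u)).
Evaluating at (u, v) = (7/2, pi/6):
  L = 0, M = 0, N = 14*sqrt(17)/17.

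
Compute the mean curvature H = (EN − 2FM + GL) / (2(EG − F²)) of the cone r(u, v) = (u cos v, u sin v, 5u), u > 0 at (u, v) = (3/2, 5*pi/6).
H = 5*sqrt(26)/78

With E = 26, F = 0, G = u^2, L = 0, M = 0, N = 5*sqrt(26)*u^2/(26*Abs(u)), assemble
  H = (EN − 2FM + GL) / (2(EG − F²)) = 5*sqrt(26)/(52*Abs(u)).
At (u, v) = (3/2, 5*pi/6): H = 5*sqrt(26)/78.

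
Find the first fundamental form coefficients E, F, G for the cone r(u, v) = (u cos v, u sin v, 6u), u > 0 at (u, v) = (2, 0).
E = 37;  F = 0;  G = 4

Partials: r_u = (cos(v), sin(v), 6), r_v = (-u*sin(v), u*cos(v), 0). As functions of (u, v):
  E = r_u · r_u = 37,
  F = r_u · r_v = 0,
  G = r_v · r_v = u^2.
Evaluating at (u, v) = (2, 0): E = 37, F = 0, G = 4.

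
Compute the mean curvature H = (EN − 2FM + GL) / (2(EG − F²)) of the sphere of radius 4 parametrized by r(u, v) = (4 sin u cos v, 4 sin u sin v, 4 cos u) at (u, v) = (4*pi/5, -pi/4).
H = -1/4

With E = 16, F = 0, G = 16*sin(u)^2, L = -4*sin(u)/Abs(sin(u)), M = 0, N = -4*sin(u)^3/Abs(sin(u)), assemble
  H = (EN − 2FM + GL) / (2(EG − F²)) = -sin(u)/(4*Abs(sin(u))).
At (u, v) = (4*pi/5, -pi/4): H = -1/4.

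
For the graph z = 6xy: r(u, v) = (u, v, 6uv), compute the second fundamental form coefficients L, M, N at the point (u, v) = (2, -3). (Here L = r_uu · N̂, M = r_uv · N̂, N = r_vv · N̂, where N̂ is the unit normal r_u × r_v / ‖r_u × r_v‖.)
L = 0;  M = 6*sqrt(469)/469;  N = 0

Compute the unit normal N̂(u, v) = (-6*v/sqrt(36*u^2 + 36*v^2 + 1), -6*u/sqrt(36*u^2 + 36*v^2 + 1), 1/sqrt(36*u^2 + 36*v^2 + 1)), and the second partials r_uu, r_uv, r_vv. Take dot products:
  L(u, v) = r_uu · N̂ = 0,
  M(u, v) = r_uv · N̂ = 6/sqrt(36*u^2 + 36*v^2 + 1),
  N(u, v) = r_vv · N̂ = 0.
Evaluating at (u, v) = (2, -3):
  L = 0, M = 6*sqrt(469)/469, N = 0.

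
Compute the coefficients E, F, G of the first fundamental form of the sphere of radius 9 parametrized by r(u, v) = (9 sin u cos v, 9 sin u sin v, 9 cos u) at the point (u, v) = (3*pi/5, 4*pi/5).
E = 81;  F = 0;  G = 81*sqrt(5)/8 + 405/8

Partials: r_u = (9*cos(u)*cos(v), 9*sin(v)*cos(u), -9*sin(u)), r_v = (-9*sin(u)*sin(v), 9*sin(u)*cos(v), 0). As functions of (u, v):
  E = r_u · r_u = 81,
  F = r_u · r_v = 0,
  G = r_v · r_v = 81*sin(u)^2.
Evaluating at (u, v) = (3*pi/5, 4*pi/5): E = 81, F = 0, G = 81*sqrt(5)/8 + 405/8.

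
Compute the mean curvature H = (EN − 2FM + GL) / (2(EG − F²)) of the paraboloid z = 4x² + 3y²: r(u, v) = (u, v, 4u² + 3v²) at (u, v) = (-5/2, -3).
H = 2503*sqrt(29)/105125

With E = 64*u^2 + 1, F = 48*u*v, G = 36*v^2 + 1, L = 8/sqrt(64*u^2 + 36*v^2 + 1), M = 0, N = 6/sqrt(64*u^2 + 36*v^2 + 1), assemble
  H = (EN − 2FM + GL) / (2(EG − F²)) = (192*u^2 + 144*v^2 + 7)/(64*u^2 + 36*v^2 + 1)^(3/2).
At (u, v) = (-5/2, -3): H = 2503*sqrt(29)/105125.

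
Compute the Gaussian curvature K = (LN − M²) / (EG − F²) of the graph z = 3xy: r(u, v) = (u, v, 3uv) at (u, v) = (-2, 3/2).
K = -144/52441

Coefficients of the first fundamental form: E = 9*v^2 + 1, F = 9*u*v, G = 9*u^2 + 1.
Coefficients of the second fundamental form: L = 0, M = 3/sqrt(9*u^2 + 9*v^2 + 1), N = 0.
Assemble K = (LN − M²)/(EG − F²) = -9/(81*u^4 + 162*u^2*v^2 + 18*u^2 + 81*v^4 + 18*v^2 + 1). At (u, v) = (-2, 3/2): K = -144/52441.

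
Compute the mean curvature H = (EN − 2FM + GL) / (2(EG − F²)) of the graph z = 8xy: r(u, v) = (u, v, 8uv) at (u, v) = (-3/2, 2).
H = 1536*sqrt(401)/160801

With E = 64*v^2 + 1, F = 64*u*v, G = 64*u^2 + 1, L = 0, M = 8/sqrt(64*u^2 + 64*v^2 + 1), N = 0, assemble
  H = (EN − 2FM + GL) / (2(EG − F²)) = -512*u*v/(64*u^2 + 64*v^2 + 1)^(3/2).
At (u, v) = (-3/2, 2): H = 1536*sqrt(401)/160801.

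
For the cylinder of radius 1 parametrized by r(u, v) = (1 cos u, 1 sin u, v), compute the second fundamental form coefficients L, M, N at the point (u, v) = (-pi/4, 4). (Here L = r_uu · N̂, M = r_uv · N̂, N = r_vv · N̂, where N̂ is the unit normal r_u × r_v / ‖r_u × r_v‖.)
L = -1;  M = 0;  N = 0

Compute the unit normal N̂(u, v) = (cos(u), sin(u), 0), and the second partials r_uu, r_uv, r_vv. Take dot products:
  L(u, v) = r_uu · N̂ = -1,
  M(u, v) = r_uv · N̂ = 0,
  N(u, v) = r_vv · N̂ = 0.
Evaluating at (u, v) = (-pi/4, 4):
  L = -1, M = 0, N = 0.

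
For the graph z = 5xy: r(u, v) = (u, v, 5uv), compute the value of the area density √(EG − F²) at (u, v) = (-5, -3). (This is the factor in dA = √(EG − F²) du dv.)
√(EG − F²)|_{(-5, -3)} = sqrt(851)

E = 25*v^2 + 1, F = 25*u*v, G = 25*u^2 + 1, so EG − F² = 25*u^2 + 25*v^2 + 1. Taking the positive square root: √(EG − F²) = sqrt(25*u^2 + 25*v^2 + 1). At (u, v) = (-5, -3): sqrt(851).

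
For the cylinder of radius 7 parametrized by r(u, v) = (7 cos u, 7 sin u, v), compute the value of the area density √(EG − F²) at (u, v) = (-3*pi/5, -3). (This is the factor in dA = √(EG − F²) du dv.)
√(EG − F²)|_{(-3*pi/5, -3)} = 7

E = 49, F = 0, G = 1, so EG − F² = 49. Taking the positive square root: √(EG − F²) = 7. At (u, v) = (-3*pi/5, -3): 7.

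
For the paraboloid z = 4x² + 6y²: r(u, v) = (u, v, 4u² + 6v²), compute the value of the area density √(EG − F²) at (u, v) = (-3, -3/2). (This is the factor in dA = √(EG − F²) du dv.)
√(EG − F²)|_{(-3, -3/2)} = sqrt(901)

E = 64*u^2 + 1, F = 96*u*v, G = 144*v^2 + 1, so EG − F² = 64*u^2 + 144*v^2 + 1. Taking the positive square root: √(EG − F²) = sqrt(64*u^2 + 144*v^2 + 1). At (u, v) = (-3, -3/2): sqrt(901).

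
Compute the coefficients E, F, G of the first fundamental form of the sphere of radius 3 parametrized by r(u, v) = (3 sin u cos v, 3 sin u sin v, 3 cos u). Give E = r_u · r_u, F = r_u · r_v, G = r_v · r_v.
E = 9;  F = 0;  G = 9*sin(u)^2

Compute partials: r_u = (3*cos(u)*cos(v), 3*sin(v)*cos(u), -3*sin(u)), r_v = (-3*sin(u)*sin(v), 3*sin(u)*cos(v), 0). Then
  E = r_u · r_u = 9,
  F = r_u · r_v = 0,
  G = r_v · r_v = 9*sin(u)^2.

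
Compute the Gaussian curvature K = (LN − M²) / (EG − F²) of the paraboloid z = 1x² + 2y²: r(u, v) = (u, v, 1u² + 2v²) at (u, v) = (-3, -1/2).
K = 8/1681

Coefficients of the first fundamental form: E = 4*u^2 + 1, F = 8*u*v, G = 16*v^2 + 1.
Coefficients of the second fundamental form: L = 2/sqrt(4*u^2 + 16*v^2 + 1), M = 0, N = 4/sqrt(4*u^2 + 16*v^2 + 1).
Assemble K = (LN − M²)/(EG − F²) = 8/(16*u^4 + 128*u^2*v^2 + 8*u^2 + 256*v^4 + 32*v^2 + 1). At (u, v) = (-3, -1/2): K = 8/1681.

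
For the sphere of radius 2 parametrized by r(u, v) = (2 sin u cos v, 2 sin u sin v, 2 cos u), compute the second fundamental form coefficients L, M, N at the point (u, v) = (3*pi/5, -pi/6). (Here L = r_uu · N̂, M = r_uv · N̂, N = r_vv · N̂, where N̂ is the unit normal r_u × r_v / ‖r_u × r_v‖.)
L = -2;  M = 0;  N = -5/4 - sqrt(5)/4

Compute the unit normal N̂(u, v) = (sin(u)^2*cos(v)/Abs(sin(u)), sin(u)^2*sin(v)/Abs(sin(u)), sin(2*u)/(2*Abs(sin(u)))), and the second partials r_uu, r_uv, r_vv. Take dot products:
  L(u, v) = r_uu · N̂ = -2*sin(u)/Abs(sin(u)),
  M(u, v) = r_uv · N̂ = 0,
  N(u, v) = r_vv · N̂ = -2*sin(u)^3/Abs(sin(u)).
Evaluating at (u, v) = (3*pi/5, -pi/6):
  L = -2, M = 0, N = -5/4 - sqrt(5)/4.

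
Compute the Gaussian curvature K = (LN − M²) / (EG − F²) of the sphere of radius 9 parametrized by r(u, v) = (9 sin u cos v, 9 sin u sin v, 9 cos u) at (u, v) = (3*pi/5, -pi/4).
K = 1/81

Coefficients of the first fundamental form: E = 81, F = 0, G = 81*sin(u)^2.
Coefficients of the second fundamental form: L = -9*sin(u)/Abs(sin(u)), M = 0, N = -9*sin(u)^3/Abs(sin(u)).
Assemble K = (LN − M²)/(EG − F²) = 1/81. At (u, v) = (3*pi/5, -pi/4): K = 1/81.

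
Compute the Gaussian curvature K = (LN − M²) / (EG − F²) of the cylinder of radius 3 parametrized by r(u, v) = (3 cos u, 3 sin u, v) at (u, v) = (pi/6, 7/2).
K = 0

Coefficients of the first fundamental form: E = 9, F = 0, G = 1.
Coefficients of the second fundamental form: L = -3, M = 0, N = 0.
Assemble K = (LN − M²)/(EG − F²) = 0. At (u, v) = (pi/6, 7/2): K = 0.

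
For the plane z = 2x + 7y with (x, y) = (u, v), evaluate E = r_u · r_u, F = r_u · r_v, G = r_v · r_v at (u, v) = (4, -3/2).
E = 5;  F = 14;  G = 50

Partials: r_u = (1, 0, 2), r_v = (0, 1, 7). As functions of (u, v):
  E = r_u · r_u = 5,
  F = r_u · r_v = 14,
  G = r_v · r_v = 50.
Evaluating at (u, v) = (4, -3/2): E = 5, F = 14, G = 50.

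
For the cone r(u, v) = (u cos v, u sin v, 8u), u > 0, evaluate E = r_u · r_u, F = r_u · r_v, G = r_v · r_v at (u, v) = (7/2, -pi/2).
E = 65;  F = 0;  G = 49/4

Partials: r_u = (cos(v), sin(v), 8), r_v = (-u*sin(v), u*cos(v), 0). As functions of (u, v):
  E = r_u · r_u = 65,
  F = r_u · r_v = 0,
  G = r_v · r_v = u^2.
Evaluating at (u, v) = (7/2, -pi/2): E = 65, F = 0, G = 49/4.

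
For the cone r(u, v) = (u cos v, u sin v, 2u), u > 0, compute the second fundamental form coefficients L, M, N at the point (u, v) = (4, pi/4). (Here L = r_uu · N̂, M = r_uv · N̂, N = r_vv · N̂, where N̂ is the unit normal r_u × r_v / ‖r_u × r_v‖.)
L = 0;  M = 0;  N = 8*sqrt(5)/5

Compute the unit normal N̂(u, v) = (-2*sqrt(5)*u*cos(v)/(5*Abs(u)), -2*sqrt(5)*u*sin(v)/(5*Abs(u)), sqrt(5)*u/(5*Abs(u))), and the second partials r_uu, r_uv, r_vv. Take dot products:
  L(u, v) = r_uu · N̂ = 0,
  M(u, v) = r_uv · N̂ = 0,
  N(u, v) = r_vv · N̂ = 2*sqrt(5)*u^2/(5*Abs(u)).
Evaluating at (u, v) = (4, pi/4):
  L = 0, M = 0, N = 8*sqrt(5)/5.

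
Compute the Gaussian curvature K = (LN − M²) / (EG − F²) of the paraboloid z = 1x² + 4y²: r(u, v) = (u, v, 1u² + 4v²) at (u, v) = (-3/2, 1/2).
K = 4/169

Coefficients of the first fundamental form: E = 4*u^2 + 1, F = 16*u*v, G = 64*v^2 + 1.
Coefficients of the second fundamental form: L = 2/sqrt(4*u^2 + 64*v^2 + 1), M = 0, N = 8/sqrt(4*u^2 + 64*v^2 + 1).
Assemble K = (LN − M²)/(EG − F²) = 16/(16*u^4 + 512*u^2*v^2 + 8*u^2 + 4096*v^4 + 128*v^2 + 1). At (u, v) = (-3/2, 1/2): K = 4/169.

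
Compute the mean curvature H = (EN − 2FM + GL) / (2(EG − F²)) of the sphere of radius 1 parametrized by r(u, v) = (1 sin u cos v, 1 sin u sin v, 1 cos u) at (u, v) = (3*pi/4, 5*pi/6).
H = -1

With E = 1, F = 0, G = sin(u)^2, L = -sin(u)/Abs(sin(u)), M = 0, N = -sin(u)^3/Abs(sin(u)), assemble
  H = (EN − 2FM + GL) / (2(EG − F²)) = -sin(u)/Abs(sin(u)).
At (u, v) = (3*pi/4, 5*pi/6): H = -1.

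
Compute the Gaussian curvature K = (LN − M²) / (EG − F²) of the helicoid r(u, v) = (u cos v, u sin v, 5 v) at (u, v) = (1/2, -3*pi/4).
K = -400/10201

Coefficients of the first fundamental form: E = 1, F = 0, G = u^2 + 25.
Coefficients of the second fundamental form: L = 0, M = -5/sqrt(u^2 + 25), N = 0.
Assemble K = (LN − M²)/(EG − F²) = -25/(u^2 + 25)^2. At (u, v) = (1/2, -3*pi/4): K = -400/10201.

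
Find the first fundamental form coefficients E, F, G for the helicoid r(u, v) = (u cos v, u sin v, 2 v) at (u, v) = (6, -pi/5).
E = 1;  F = 0;  G = 40

Partials: r_u = (cos(v), sin(v), 0), r_v = (-u*sin(v), u*cos(v), 2). As functions of (u, v):
  E = r_u · r_u = 1,
  F = r_u · r_v = 0,
  G = r_v · r_v = u^2 + 4.
Evaluating at (u, v) = (6, -pi/5): E = 1, F = 0, G = 40.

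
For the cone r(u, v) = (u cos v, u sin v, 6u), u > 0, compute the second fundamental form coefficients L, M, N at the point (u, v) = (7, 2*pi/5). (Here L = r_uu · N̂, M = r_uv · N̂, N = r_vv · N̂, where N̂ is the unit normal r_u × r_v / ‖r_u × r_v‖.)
L = 0;  M = 0;  N = 42*sqrt(37)/37

Compute the unit normal N̂(u, v) = (-6*sqrt(37)*u*cos(v)/(37*Abs(u)), -6*sqrt(37)*u*sin(v)/(37*Abs(u)), sqrt(37)*u/(37*Abs(u))), and the second partials r_uu, r_uv, r_vv. Take dot products:
  L(u, v) = r_uu · N̂ = 0,
  M(u, v) = r_uv · N̂ = 0,
  N(u, v) = r_vv · N̂ = 6*sqrt(37)*u^2/(37*Abs(u)).
Evaluating at (u, v) = (7, 2*pi/5):
  L = 0, M = 0, N = 42*sqrt(37)/37.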